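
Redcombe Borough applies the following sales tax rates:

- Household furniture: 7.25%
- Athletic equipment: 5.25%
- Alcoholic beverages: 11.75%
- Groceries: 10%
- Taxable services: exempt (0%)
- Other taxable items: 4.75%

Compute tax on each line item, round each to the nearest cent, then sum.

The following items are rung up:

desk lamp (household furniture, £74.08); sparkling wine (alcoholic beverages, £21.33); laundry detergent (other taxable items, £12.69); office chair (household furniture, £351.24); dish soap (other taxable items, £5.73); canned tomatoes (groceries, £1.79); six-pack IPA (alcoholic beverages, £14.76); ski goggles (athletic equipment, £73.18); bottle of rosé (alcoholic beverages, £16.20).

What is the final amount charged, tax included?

£612.86

Desk lamp £74.08: household furniture → 7.25% → £5.37
Sparkling wine £21.33: alcoholic beverages → 11.75% → £2.51
Laundry detergent £12.69: other taxable items → 4.75% → £0.60
Office chair £351.24: household furniture → 7.25% → £25.46
Dish soap £5.73: other taxable items → 4.75% → £0.27
Canned tomatoes £1.79: groceries → 10% → £0.18
Six-pack IPA £14.76: alcoholic beverages → 11.75% → £1.73
Ski goggles £73.18: athletic equipment → 5.25% → £3.84
Bottle of rosé £16.20: alcoholic beverages → 11.75% → £1.90
Subtotal = £571.00; tax = £41.86; total due = £612.86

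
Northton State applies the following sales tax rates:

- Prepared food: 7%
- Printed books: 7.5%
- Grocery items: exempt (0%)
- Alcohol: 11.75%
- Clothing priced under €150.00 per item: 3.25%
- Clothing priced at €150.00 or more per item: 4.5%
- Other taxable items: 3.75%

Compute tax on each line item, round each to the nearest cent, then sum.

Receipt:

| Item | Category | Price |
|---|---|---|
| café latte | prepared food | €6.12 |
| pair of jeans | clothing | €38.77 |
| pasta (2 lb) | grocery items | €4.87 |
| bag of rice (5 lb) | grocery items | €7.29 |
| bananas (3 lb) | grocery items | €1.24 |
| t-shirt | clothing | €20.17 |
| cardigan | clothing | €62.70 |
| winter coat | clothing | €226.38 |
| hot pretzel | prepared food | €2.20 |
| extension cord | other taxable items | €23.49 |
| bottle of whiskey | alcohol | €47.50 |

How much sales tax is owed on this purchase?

Café latte €6.12: prepared food → 7% → €0.43
Pair of jeans €38.77: clothing, under €150.00 → 3.25% → €1.26
Pasta (2 lb) €4.87: grocery items → 0% → €0.00
Bag of rice (5 lb) €7.29: grocery items → 0% → €0.00
Bananas (3 lb) €1.24: grocery items → 0% → €0.00
T-shirt €20.17: clothing, under €150.00 → 3.25% → €0.66
Cardigan €62.70: clothing, under €150.00 → 3.25% → €2.04
Winter coat €226.38: clothing, €150.00 or more → 4.5% → €10.19
Hot pretzel €2.20: prepared food → 7% → €0.15
Extension cord €23.49: other taxable items → 3.75% → €0.88
Bottle of whiskey €47.50: alcohol → 11.75% → €5.58
Total tax = €0.43 + €1.26 + €0.66 + €2.04 + €10.19 + €0.15 + €0.88 + €5.58 = €21.19

€21.19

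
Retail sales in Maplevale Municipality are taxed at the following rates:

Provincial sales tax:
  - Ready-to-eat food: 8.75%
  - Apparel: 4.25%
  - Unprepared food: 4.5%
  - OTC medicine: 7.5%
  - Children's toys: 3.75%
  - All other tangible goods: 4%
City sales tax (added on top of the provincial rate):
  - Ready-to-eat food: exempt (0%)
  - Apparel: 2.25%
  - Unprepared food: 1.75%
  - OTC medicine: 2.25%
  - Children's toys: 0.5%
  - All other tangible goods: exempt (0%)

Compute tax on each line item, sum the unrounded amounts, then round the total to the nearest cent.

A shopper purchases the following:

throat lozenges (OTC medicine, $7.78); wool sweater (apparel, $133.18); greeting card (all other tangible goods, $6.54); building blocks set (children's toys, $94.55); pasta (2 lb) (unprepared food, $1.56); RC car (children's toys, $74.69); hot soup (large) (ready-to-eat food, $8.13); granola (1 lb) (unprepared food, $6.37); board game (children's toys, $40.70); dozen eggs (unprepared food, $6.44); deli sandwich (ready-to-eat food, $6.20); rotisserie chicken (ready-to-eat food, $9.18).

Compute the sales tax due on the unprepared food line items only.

Pasta (2 lb) $1.56: unprepared food → 4.5% + 1.75% city = 6.25% → $0.0975
Granola (1 lb) $6.37: unprepared food → 4.5% + 1.75% city = 6.25% → $0.398125
Dozen eggs $6.44: unprepared food → 4.5% + 1.75% city = 6.25% → $0.4025
Tax on unprepared food: unrounded sum = $0.898125 → $0.90

$0.90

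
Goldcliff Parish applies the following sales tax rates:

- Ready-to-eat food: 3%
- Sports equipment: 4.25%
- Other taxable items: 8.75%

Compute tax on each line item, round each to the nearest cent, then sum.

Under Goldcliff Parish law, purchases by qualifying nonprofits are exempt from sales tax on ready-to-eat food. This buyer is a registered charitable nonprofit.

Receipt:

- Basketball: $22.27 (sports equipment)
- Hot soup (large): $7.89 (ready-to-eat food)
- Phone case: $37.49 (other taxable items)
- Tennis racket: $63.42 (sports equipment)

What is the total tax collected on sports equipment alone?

Basketball $22.27: sports equipment → 4.25% → $0.95
Tennis racket $63.42: sports equipment → 4.25% → $2.70
Tax on sports equipment = $0.95 + $2.70 = $3.65

$3.65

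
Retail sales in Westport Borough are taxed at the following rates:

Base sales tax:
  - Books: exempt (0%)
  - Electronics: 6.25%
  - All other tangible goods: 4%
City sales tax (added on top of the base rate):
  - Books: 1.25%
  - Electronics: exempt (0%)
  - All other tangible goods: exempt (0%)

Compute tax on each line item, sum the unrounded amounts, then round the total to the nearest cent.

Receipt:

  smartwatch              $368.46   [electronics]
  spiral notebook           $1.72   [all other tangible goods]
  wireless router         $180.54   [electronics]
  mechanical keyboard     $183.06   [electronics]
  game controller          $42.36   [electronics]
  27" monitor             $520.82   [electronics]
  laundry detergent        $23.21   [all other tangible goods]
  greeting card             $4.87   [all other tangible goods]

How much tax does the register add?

Smartwatch $368.46: electronics → 6.25% + 0% city = 6.25% → $23.02875
Spiral notebook $1.72: all other tangible goods → 4% + 0% city = 4% → $0.0688
Wireless router $180.54: electronics → 6.25% + 0% city = 6.25% → $11.28375
Mechanical keyboard $183.06: electronics → 6.25% + 0% city = 6.25% → $11.44125
Game controller $42.36: electronics → 6.25% + 0% city = 6.25% → $2.6475
27" monitor $520.82: electronics → 6.25% + 0% city = 6.25% → $32.55125
Laundry detergent $23.21: all other tangible goods → 4% + 0% city = 4% → $0.9284
Greeting card $4.87: all other tangible goods → 4% + 0% city = 4% → $0.1948
Unrounded tax sum = $82.1445 → $82.14

$82.14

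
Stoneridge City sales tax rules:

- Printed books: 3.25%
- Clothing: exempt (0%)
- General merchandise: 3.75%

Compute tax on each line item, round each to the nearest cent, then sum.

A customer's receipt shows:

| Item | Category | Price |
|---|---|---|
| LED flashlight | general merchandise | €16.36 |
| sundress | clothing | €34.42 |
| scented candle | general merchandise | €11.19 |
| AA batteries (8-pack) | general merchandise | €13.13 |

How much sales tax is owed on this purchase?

€1.52

LED flashlight €16.36: general merchandise → 3.75% → €0.61
Sundress €34.42: clothing → 0% → €0.00
Scented candle €11.19: general merchandise → 3.75% → €0.42
AA batteries (8-pack) €13.13: general merchandise → 3.75% → €0.49
Total tax = €0.61 + €0.42 + €0.49 = €1.52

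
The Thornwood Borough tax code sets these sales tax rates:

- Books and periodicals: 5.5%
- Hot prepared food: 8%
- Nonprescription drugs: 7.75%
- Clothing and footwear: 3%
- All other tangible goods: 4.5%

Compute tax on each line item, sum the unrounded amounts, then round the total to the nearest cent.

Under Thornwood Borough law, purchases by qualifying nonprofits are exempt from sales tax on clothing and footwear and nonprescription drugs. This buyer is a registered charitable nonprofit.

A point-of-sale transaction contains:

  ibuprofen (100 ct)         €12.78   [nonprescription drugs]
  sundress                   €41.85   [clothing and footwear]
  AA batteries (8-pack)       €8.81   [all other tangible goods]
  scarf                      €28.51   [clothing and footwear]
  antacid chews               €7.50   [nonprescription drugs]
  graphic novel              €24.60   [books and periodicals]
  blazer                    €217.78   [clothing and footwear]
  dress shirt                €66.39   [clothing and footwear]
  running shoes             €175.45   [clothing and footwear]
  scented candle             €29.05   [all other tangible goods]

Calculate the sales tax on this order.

€3.06

Ibuprofen (100 ct) €12.78: nonprescription drugs, buyer-exempt → 0% → €0.00
Sundress €41.85: clothing and footwear, buyer-exempt → 0% → €0.00
AA batteries (8-pack) €8.81: all other tangible goods → 4.5% → €0.39645
Scarf €28.51: clothing and footwear, buyer-exempt → 0% → €0.00
Antacid chews €7.50: nonprescription drugs, buyer-exempt → 0% → €0.00
Graphic novel €24.60: books and periodicals → 5.5% → €1.353
Blazer €217.78: clothing and footwear, buyer-exempt → 0% → €0.00
Dress shirt €66.39: clothing and footwear, buyer-exempt → 0% → €0.00
Running shoes €175.45: clothing and footwear, buyer-exempt → 0% → €0.00
Scented candle €29.05: all other tangible goods → 4.5% → €1.30725
Unrounded tax sum = €3.0567 → €3.06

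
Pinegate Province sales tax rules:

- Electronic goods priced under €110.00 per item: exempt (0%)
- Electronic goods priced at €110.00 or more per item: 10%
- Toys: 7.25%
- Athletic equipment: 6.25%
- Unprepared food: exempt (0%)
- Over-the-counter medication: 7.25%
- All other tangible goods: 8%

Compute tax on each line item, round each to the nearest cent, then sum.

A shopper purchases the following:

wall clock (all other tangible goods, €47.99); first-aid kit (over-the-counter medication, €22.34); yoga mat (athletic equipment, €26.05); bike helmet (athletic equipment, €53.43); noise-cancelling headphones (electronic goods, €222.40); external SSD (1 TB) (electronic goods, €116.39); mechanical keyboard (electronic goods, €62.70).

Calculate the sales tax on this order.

€44.31

Wall clock €47.99: all other tangible goods → 8% → €3.84
First-aid kit €22.34: over-the-counter medication → 7.25% → €1.62
Yoga mat €26.05: athletic equipment → 6.25% → €1.63
Bike helmet €53.43: athletic equipment → 6.25% → €3.34
Noise-cancelling headphones €222.40: electronic goods, €110.00 or more → 10% → €22.24
External SSD (1 TB) €116.39: electronic goods, €110.00 or more → 10% → €11.64
Mechanical keyboard €62.70: electronic goods, under €110.00 → 0% → €0.00
Total tax = €3.84 + €1.62 + €1.63 + €3.34 + €22.24 + €11.64 = €44.31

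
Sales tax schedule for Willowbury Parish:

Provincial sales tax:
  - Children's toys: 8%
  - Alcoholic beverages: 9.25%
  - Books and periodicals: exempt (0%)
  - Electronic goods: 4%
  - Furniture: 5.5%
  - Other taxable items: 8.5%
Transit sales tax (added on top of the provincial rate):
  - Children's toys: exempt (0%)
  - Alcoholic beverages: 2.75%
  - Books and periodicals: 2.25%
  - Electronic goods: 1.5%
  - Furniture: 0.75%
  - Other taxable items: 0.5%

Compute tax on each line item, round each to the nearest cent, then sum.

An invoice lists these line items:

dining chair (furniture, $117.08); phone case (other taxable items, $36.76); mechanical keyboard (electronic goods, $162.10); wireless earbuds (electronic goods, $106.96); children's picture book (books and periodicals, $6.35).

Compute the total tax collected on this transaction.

$25.57

Dining chair $117.08: furniture → 5.5% + 0.75% transit = 6.25% → $7.32
Phone case $36.76: other taxable items → 8.5% + 0.5% transit = 9% → $3.31
Mechanical keyboard $162.10: electronic goods → 4% + 1.5% transit = 5.5% → $8.92
Wireless earbuds $106.96: electronic goods → 4% + 1.5% transit = 5.5% → $5.88
Children's picture book $6.35: books and periodicals → 0% + 2.25% transit = 2.25% → $0.14
Total tax = $7.32 + $3.31 + $8.92 + $5.88 + $0.14 = $25.57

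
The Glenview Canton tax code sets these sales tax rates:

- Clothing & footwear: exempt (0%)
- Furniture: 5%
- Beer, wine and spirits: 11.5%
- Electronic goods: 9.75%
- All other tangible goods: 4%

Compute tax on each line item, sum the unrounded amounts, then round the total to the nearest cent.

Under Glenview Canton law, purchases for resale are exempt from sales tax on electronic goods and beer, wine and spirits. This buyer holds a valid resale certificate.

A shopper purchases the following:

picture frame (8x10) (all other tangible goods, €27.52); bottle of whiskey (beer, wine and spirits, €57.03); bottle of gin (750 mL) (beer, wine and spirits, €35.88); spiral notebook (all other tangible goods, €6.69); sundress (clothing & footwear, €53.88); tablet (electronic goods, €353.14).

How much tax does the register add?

Picture frame (8x10) €27.52: all other tangible goods → 4% → €1.1008
Bottle of whiskey €57.03: beer, wine and spirits, buyer-exempt → 0% → €0.00
Bottle of gin (750 mL) €35.88: beer, wine and spirits, buyer-exempt → 0% → €0.00
Spiral notebook €6.69: all other tangible goods → 4% → €0.2676
Sundress €53.88: clothing & footwear → 0% → €0.00
Tablet €353.14: electronic goods, buyer-exempt → 0% → €0.00
Unrounded tax sum = €1.3684 → €1.37

€1.37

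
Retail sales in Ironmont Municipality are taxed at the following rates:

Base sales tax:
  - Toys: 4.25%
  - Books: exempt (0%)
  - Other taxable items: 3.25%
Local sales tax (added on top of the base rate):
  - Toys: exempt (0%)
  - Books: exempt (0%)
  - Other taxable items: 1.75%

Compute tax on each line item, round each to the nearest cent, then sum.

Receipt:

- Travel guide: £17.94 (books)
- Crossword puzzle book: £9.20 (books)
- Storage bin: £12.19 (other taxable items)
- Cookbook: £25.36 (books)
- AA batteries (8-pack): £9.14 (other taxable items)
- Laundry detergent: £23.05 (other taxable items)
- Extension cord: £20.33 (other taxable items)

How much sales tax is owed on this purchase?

Travel guide £17.94: books → 0% + 0% local = 0% → £0.00
Crossword puzzle book £9.20: books → 0% + 0% local = 0% → £0.00
Storage bin £12.19: other taxable items → 3.25% + 1.75% local = 5% → £0.61
Cookbook £25.36: books → 0% + 0% local = 0% → £0.00
AA batteries (8-pack) £9.14: other taxable items → 3.25% + 1.75% local = 5% → £0.46
Laundry detergent £23.05: other taxable items → 3.25% + 1.75% local = 5% → £1.15
Extension cord £20.33: other taxable items → 3.25% + 1.75% local = 5% → £1.02
Total tax = £0.61 + £0.46 + £1.15 + £1.02 = £3.24

£3.24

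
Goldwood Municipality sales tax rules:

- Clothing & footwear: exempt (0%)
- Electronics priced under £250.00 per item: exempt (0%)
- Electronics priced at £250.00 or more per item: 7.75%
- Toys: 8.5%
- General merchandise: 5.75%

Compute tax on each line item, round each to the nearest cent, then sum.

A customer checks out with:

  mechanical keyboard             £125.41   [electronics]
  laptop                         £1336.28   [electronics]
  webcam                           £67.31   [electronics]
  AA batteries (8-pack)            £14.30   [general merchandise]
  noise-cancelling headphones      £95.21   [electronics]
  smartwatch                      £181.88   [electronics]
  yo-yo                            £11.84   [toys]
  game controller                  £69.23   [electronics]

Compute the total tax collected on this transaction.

£105.39

Mechanical keyboard £125.41: electronics, under £250.00 → 0% → £0.00
Laptop £1336.28: electronics, £250.00 or more → 7.75% → £103.56
Webcam £67.31: electronics, under £250.00 → 0% → £0.00
AA batteries (8-pack) £14.30: general merchandise → 5.75% → £0.82
Noise-cancelling headphones £95.21: electronics, under £250.00 → 0% → £0.00
Smartwatch £181.88: electronics, under £250.00 → 0% → £0.00
Yo-yo £11.84: toys → 8.5% → £1.01
Game controller £69.23: electronics, under £250.00 → 0% → £0.00
Total tax = £103.56 + £0.82 + £1.01 = £105.39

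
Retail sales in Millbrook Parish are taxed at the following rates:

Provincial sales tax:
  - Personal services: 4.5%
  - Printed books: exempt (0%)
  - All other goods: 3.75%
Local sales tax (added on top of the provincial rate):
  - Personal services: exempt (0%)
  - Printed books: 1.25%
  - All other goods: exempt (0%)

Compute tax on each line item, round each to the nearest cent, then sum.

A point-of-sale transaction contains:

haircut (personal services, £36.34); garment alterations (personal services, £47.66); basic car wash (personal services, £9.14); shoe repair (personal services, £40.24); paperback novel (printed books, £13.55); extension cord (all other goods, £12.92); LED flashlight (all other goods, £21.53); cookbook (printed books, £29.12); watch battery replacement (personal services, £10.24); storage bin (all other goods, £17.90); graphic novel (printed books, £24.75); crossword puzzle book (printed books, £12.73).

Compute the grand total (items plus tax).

£285.54

Haircut £36.34: personal services → 4.5% + 0% local = 4.5% → £1.64
Garment alterations £47.66: personal services → 4.5% + 0% local = 4.5% → £2.14
Basic car wash £9.14: personal services → 4.5% + 0% local = 4.5% → £0.41
Shoe repair £40.24: personal services → 4.5% + 0% local = 4.5% → £1.81
Paperback novel £13.55: printed books → 0% + 1.25% local = 1.25% → £0.17
Extension cord £12.92: all other goods → 3.75% + 0% local = 3.75% → £0.48
LED flashlight £21.53: all other goods → 3.75% + 0% local = 3.75% → £0.81
Cookbook £29.12: printed books → 0% + 1.25% local = 1.25% → £0.36
Watch battery replacement £10.24: personal services → 4.5% + 0% local = 4.5% → £0.46
Storage bin £17.90: all other goods → 3.75% + 0% local = 3.75% → £0.67
Graphic novel £24.75: printed books → 0% + 1.25% local = 1.25% → £0.31
Crossword puzzle book £12.73: printed books → 0% + 1.25% local = 1.25% → £0.16
Subtotal = £276.12; tax = £9.42; total due = £285.54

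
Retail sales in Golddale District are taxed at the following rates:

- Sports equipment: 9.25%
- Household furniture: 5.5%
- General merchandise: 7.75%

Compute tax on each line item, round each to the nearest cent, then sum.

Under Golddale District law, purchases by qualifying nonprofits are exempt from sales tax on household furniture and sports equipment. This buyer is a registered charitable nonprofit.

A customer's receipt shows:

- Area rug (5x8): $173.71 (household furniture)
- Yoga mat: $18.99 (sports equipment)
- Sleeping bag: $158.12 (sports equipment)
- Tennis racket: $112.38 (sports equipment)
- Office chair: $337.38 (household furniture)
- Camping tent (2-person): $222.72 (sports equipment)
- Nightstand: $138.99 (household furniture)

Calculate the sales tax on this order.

Area rug (5x8) $173.71: household furniture, buyer-exempt → 0% → $0.00
Yoga mat $18.99: sports equipment, buyer-exempt → 0% → $0.00
Sleeping bag $158.12: sports equipment, buyer-exempt → 0% → $0.00
Tennis racket $112.38: sports equipment, buyer-exempt → 0% → $0.00
Office chair $337.38: household furniture, buyer-exempt → 0% → $0.00
Camping tent (2-person) $222.72: sports equipment, buyer-exempt → 0% → $0.00
Nightstand $138.99: household furniture, buyer-exempt → 0% → $0.00
Total tax = $0.00

$0.00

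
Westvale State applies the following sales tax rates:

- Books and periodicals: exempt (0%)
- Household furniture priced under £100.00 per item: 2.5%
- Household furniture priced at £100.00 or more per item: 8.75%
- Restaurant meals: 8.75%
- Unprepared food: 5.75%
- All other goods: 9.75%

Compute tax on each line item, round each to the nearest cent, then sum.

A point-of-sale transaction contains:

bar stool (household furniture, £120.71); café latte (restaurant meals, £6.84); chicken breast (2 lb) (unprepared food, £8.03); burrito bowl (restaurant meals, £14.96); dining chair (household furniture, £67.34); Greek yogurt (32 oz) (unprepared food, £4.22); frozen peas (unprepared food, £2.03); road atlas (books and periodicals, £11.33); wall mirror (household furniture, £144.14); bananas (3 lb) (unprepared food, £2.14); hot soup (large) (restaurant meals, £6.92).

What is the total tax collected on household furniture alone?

£24.85

Bar stool £120.71: household furniture, £100.00 or more → 8.75% → £10.56
Dining chair £67.34: household furniture, under £100.00 → 2.5% → £1.68
Wall mirror £144.14: household furniture, £100.00 or more → 8.75% → £12.61
Tax on household furniture = £10.56 + £1.68 + £12.61 = £24.85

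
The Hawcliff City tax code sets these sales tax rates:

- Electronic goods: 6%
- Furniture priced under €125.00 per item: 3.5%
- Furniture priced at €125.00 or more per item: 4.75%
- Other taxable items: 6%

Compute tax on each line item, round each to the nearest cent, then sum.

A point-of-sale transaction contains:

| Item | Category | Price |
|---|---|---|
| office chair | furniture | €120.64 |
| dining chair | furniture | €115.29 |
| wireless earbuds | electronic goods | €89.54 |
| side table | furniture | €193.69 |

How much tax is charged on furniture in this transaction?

Office chair €120.64: furniture, under €125.00 → 3.5% → €4.22
Dining chair €115.29: furniture, under €125.00 → 3.5% → €4.04
Side table €193.69: furniture, €125.00 or more → 4.75% → €9.20
Tax on furniture = €4.22 + €4.04 + €9.20 = €17.46

€17.46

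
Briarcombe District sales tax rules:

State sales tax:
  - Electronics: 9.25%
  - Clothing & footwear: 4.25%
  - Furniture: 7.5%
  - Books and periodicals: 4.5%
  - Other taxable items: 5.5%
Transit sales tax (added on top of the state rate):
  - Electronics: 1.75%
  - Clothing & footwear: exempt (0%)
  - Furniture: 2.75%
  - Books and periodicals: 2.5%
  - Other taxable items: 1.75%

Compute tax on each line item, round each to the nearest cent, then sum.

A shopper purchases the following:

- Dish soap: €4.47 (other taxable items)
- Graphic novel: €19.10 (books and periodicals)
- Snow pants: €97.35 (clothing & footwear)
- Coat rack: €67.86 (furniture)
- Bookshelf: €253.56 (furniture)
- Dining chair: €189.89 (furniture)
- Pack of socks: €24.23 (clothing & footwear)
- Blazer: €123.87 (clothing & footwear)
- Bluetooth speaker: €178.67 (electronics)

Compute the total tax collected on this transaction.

€84.15

Dish soap €4.47: other taxable items → 5.5% + 1.75% transit = 7.25% → €0.32
Graphic novel €19.10: books and periodicals → 4.5% + 2.5% transit = 7% → €1.34
Snow pants €97.35: clothing & footwear → 4.25% + 0% transit = 4.25% → €4.14
Coat rack €67.86: furniture → 7.5% + 2.75% transit = 10.25% → €6.96
Bookshelf €253.56: furniture → 7.5% + 2.75% transit = 10.25% → €25.99
Dining chair €189.89: furniture → 7.5% + 2.75% transit = 10.25% → €19.46
Pack of socks €24.23: clothing & footwear → 4.25% + 0% transit = 4.25% → €1.03
Blazer €123.87: clothing & footwear → 4.25% + 0% transit = 4.25% → €5.26
Bluetooth speaker €178.67: electronics → 9.25% + 1.75% transit = 11% → €19.65
Total tax = €0.32 + €1.34 + €4.14 + €6.96 + €25.99 + €19.46 + €1.03 + €5.26 + €19.65 = €84.15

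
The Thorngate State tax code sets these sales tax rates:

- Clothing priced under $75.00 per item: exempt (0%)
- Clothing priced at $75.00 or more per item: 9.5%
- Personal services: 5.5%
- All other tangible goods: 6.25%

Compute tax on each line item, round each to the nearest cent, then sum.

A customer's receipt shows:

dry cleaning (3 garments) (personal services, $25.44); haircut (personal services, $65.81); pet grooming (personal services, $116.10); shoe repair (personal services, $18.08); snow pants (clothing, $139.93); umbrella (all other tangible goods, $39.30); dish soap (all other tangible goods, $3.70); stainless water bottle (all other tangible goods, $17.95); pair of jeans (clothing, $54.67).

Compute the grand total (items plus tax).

Dry cleaning (3 garments) $25.44: personal services → 5.5% → $1.40
Haircut $65.81: personal services → 5.5% → $3.62
Pet grooming $116.10: personal services → 5.5% → $6.39
Shoe repair $18.08: personal services → 5.5% → $0.99
Snow pants $139.93: clothing, $75.00 or more → 9.5% → $13.29
Umbrella $39.30: all other tangible goods → 6.25% → $2.46
Dish soap $3.70: all other tangible goods → 6.25% → $0.23
Stainless water bottle $17.95: all other tangible goods → 6.25% → $1.12
Pair of jeans $54.67: clothing, under $75.00 → 0% → $0.00
Subtotal = $480.98; tax = $29.50; total due = $510.48

$510.48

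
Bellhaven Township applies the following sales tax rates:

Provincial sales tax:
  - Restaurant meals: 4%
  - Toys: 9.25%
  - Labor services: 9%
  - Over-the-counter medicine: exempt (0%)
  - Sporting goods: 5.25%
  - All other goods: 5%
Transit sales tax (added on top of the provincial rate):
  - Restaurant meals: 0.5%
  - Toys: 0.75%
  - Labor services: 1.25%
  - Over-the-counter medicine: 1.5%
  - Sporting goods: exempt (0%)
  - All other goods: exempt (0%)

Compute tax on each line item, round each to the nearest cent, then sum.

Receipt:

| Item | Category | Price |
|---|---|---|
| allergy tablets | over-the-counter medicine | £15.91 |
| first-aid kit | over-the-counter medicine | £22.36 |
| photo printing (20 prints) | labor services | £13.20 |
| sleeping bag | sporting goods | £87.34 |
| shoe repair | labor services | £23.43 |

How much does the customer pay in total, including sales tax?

£171.16

Allergy tablets £15.91: over-the-counter medicine → 0% + 1.5% transit = 1.5% → £0.24
First-aid kit £22.36: over-the-counter medicine → 0% + 1.5% transit = 1.5% → £0.34
Photo printing (20 prints) £13.20: labor services → 9% + 1.25% transit = 10.25% → £1.35
Sleeping bag £87.34: sporting goods → 5.25% + 0% transit = 5.25% → £4.59
Shoe repair £23.43: labor services → 9% + 1.25% transit = 10.25% → £2.40
Subtotal = £162.24; tax = £8.92; total due = £171.16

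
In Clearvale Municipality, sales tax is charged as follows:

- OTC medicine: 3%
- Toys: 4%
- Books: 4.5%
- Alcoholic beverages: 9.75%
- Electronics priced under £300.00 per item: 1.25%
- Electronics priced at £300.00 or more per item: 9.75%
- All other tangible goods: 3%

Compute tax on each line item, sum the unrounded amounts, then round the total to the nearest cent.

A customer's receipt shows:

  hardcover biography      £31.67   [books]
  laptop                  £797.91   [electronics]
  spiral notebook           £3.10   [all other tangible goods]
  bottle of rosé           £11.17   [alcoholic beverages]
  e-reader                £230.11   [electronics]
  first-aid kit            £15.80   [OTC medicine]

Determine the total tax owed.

Hardcover biography £31.67: books → 4.5% → £1.42515
Laptop £797.91: electronics, £300.00 or more → 9.75% → £77.796225
Spiral notebook £3.10: all other tangible goods → 3% → £0.093
Bottle of rosé £11.17: alcoholic beverages → 9.75% → £1.089075
E-reader £230.11: electronics, under £300.00 → 1.25% → £2.876375
First-aid kit £15.80: OTC medicine → 3% → £0.474
Unrounded tax sum = £83.753825 → £83.75

£83.75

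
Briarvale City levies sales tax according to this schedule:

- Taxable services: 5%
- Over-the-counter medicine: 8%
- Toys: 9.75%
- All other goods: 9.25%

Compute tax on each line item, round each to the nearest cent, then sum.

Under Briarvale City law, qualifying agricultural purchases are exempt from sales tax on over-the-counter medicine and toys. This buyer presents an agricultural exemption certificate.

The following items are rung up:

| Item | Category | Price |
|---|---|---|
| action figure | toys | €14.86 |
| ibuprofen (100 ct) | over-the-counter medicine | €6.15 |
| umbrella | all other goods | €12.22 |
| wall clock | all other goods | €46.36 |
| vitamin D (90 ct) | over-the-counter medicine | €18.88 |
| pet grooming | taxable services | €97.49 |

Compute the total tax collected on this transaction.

Action figure €14.86: toys, buyer-exempt → 0% → €0.00
Ibuprofen (100 ct) €6.15: over-the-counter medicine, buyer-exempt → 0% → €0.00
Umbrella €12.22: all other goods → 9.25% → €1.13
Wall clock €46.36: all other goods → 9.25% → €4.29
Vitamin D (90 ct) €18.88: over-the-counter medicine, buyer-exempt → 0% → €0.00
Pet grooming €97.49: taxable services → 5% → €4.87
Total tax = €1.13 + €4.29 + €4.87 = €10.29

€10.29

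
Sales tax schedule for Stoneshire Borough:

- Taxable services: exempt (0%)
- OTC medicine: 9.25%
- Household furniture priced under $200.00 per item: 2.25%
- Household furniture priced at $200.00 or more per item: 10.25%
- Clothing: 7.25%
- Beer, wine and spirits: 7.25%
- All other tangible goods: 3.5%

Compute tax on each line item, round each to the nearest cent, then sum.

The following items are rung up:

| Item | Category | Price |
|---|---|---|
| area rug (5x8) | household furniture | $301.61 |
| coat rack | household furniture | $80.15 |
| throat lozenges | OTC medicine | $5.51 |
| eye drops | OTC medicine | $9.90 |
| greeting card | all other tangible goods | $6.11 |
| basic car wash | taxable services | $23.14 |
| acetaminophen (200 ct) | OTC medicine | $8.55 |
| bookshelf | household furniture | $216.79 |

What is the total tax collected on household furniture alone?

Area rug (5x8) $301.61: household furniture, $200.00 or more → 10.25% → $30.92
Coat rack $80.15: household furniture, under $200.00 → 2.25% → $1.80
Bookshelf $216.79: household furniture, $200.00 or more → 10.25% → $22.22
Tax on household furniture = $30.92 + $1.80 + $22.22 = $54.94

$54.94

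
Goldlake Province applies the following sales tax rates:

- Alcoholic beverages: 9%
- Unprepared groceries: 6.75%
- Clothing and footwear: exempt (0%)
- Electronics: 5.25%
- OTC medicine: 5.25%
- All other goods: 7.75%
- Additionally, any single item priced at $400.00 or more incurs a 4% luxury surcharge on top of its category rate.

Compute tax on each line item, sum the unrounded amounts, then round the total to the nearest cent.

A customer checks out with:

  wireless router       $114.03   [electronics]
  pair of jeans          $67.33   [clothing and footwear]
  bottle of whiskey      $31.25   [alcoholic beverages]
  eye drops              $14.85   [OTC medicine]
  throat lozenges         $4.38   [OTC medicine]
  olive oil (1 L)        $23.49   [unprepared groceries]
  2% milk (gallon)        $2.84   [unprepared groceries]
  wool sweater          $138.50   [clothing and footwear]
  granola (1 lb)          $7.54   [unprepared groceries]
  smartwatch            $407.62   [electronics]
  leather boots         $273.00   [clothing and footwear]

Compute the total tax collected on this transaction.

Wireless router $114.03: electronics → 5.25% → $5.986575
Pair of jeans $67.33: clothing and footwear → 0% → $0.00
Bottle of whiskey $31.25: alcoholic beverages → 9% → $2.8125
Eye drops $14.85: OTC medicine → 5.25% → $0.779625
Throat lozenges $4.38: OTC medicine → 5.25% → $0.22995
Olive oil (1 L) $23.49: unprepared groceries → 6.75% → $1.585575
2% milk (gallon) $2.84: unprepared groceries → 6.75% → $0.1917
Wool sweater $138.50: clothing and footwear → 0% → $0.00
Granola (1 lb) $7.54: unprepared groceries → 6.75% → $0.50895
Smartwatch $407.62: electronics → 5.25% + 4% surcharge = 9.25% → $37.70485
Leather boots $273.00: clothing and footwear → 0% → $0.00
Unrounded tax sum = $49.799725 → $49.80

$49.80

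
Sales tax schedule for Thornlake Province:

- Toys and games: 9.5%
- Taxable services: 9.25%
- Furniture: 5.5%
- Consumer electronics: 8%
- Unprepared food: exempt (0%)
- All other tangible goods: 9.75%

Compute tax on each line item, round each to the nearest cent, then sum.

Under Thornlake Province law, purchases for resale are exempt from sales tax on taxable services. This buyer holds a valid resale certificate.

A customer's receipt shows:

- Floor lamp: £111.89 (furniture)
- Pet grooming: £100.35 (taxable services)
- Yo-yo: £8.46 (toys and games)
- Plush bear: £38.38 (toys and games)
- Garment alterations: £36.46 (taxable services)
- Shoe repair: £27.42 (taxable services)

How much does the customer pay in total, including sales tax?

Floor lamp £111.89: furniture → 5.5% → £6.15
Pet grooming £100.35: taxable services, buyer-exempt → 0% → £0.00
Yo-yo £8.46: toys and games → 9.5% → £0.80
Plush bear £38.38: toys and games → 9.5% → £3.65
Garment alterations £36.46: taxable services, buyer-exempt → 0% → £0.00
Shoe repair £27.42: taxable services, buyer-exempt → 0% → £0.00
Subtotal = £322.96; tax = £10.60; total due = £333.56

£333.56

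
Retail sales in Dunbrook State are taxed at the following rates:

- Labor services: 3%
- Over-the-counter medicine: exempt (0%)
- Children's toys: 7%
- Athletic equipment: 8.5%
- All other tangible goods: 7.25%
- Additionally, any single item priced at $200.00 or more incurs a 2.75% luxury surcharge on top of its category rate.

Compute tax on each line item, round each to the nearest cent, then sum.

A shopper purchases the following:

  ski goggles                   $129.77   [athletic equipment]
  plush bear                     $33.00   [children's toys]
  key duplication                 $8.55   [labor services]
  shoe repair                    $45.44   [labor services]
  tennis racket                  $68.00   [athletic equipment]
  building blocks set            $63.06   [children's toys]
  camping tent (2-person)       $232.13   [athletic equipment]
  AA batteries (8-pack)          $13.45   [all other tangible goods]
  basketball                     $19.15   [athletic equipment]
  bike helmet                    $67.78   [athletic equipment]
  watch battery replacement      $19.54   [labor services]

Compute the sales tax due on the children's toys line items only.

Plush bear $33.00: children's toys → 7% → $2.31
Building blocks set $63.06: children's toys → 7% → $4.41
Tax on children's toys = $2.31 + $4.41 = $6.72

$6.72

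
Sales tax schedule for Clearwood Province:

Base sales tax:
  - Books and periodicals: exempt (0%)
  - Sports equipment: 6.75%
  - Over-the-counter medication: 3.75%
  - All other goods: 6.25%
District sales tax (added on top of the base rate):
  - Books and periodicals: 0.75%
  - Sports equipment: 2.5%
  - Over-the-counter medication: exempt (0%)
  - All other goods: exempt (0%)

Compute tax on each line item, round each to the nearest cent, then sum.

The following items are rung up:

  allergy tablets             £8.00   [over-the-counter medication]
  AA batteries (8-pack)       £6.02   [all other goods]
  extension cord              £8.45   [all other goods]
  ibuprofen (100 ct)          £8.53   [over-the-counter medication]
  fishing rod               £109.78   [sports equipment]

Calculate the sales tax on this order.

Allergy tablets £8.00: over-the-counter medication → 3.75% + 0% district = 3.75% → £0.30
AA batteries (8-pack) £6.02: all other goods → 6.25% + 0% district = 6.25% → £0.38
Extension cord £8.45: all other goods → 6.25% + 0% district = 6.25% → £0.53
Ibuprofen (100 ct) £8.53: over-the-counter medication → 3.75% + 0% district = 3.75% → £0.32
Fishing rod £109.78: sports equipment → 6.75% + 2.5% district = 9.25% → £10.15
Total tax = £0.30 + £0.38 + £0.53 + £0.32 + £10.15 = £11.68

£11.68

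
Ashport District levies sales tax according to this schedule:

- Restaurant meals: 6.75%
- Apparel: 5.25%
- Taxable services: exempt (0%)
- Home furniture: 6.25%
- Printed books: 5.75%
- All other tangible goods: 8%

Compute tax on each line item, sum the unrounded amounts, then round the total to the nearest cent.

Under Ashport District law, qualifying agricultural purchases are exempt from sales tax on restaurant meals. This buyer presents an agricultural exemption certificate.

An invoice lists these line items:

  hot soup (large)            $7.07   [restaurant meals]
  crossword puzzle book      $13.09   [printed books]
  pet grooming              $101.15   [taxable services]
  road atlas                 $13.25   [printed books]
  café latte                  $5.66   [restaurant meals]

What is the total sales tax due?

Hot soup (large) $7.07: restaurant meals, buyer-exempt → 0% → $0.00
Crossword puzzle book $13.09: printed books → 5.75% → $0.752675
Pet grooming $101.15: taxable services → 0% → $0.00
Road atlas $13.25: printed books → 5.75% → $0.761875
Café latte $5.66: restaurant meals, buyer-exempt → 0% → $0.00
Unrounded tax sum = $1.51455 → $1.51

$1.51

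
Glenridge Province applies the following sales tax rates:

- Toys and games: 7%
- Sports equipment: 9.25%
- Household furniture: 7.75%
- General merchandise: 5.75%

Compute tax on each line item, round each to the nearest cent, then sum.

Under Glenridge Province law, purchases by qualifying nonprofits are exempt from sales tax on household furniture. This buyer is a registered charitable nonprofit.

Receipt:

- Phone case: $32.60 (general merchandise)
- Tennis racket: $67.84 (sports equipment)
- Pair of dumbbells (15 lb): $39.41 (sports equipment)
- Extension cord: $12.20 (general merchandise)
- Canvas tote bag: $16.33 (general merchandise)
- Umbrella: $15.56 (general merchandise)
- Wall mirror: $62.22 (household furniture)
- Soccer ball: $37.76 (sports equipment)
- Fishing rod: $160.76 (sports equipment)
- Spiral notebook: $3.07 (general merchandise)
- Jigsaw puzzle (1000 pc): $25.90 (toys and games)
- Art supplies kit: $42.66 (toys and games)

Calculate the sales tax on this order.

Phone case $32.60: general merchandise → 5.75% → $1.87
Tennis racket $67.84: sports equipment → 9.25% → $6.28
Pair of dumbbells (15 lb) $39.41: sports equipment → 9.25% → $3.65
Extension cord $12.20: general merchandise → 5.75% → $0.70
Canvas tote bag $16.33: general merchandise → 5.75% → $0.94
Umbrella $15.56: general merchandise → 5.75% → $0.89
Wall mirror $62.22: household furniture, buyer-exempt → 0% → $0.00
Soccer ball $37.76: sports equipment → 9.25% → $3.49
Fishing rod $160.76: sports equipment → 9.25% → $14.87
Spiral notebook $3.07: general merchandise → 5.75% → $0.18
Jigsaw puzzle (1000 pc) $25.90: toys and games → 7% → $1.81
Art supplies kit $42.66: toys and games → 7% → $2.99
Total tax = $1.87 + $6.28 + $3.65 + $0.70 + $0.94 + $0.89 + $3.49 + $14.87 + $0.18 + $1.81 + $2.99 = $37.67

$37.67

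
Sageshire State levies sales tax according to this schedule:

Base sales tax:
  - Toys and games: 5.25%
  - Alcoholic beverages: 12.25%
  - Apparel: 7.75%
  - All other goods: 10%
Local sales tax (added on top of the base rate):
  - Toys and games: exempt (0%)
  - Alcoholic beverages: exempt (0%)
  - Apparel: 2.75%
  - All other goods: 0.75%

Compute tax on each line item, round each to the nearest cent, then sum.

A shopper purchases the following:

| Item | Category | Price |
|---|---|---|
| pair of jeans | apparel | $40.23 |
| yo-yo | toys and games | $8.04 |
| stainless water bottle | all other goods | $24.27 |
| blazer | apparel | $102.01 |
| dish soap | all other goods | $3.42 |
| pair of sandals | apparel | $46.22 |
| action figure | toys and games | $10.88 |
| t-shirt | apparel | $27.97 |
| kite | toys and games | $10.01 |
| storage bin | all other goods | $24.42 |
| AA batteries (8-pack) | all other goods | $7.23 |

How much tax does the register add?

Pair of jeans $40.23: apparel → 7.75% + 2.75% local = 10.5% → $4.22
Yo-yo $8.04: toys and games → 5.25% + 0% local = 5.25% → $0.42
Stainless water bottle $24.27: all other goods → 10% + 0.75% local = 10.75% → $2.61
Blazer $102.01: apparel → 7.75% + 2.75% local = 10.5% → $10.71
Dish soap $3.42: all other goods → 10% + 0.75% local = 10.75% → $0.37
Pair of sandals $46.22: apparel → 7.75% + 2.75% local = 10.5% → $4.85
Action figure $10.88: toys and games → 5.25% + 0% local = 5.25% → $0.57
T-shirt $27.97: apparel → 7.75% + 2.75% local = 10.5% → $2.94
Kite $10.01: toys and games → 5.25% + 0% local = 5.25% → $0.53
Storage bin $24.42: all other goods → 10% + 0.75% local = 10.75% → $2.63
AA batteries (8-pack) $7.23: all other goods → 10% + 0.75% local = 10.75% → $0.78
Total tax = $4.22 + $0.42 + $2.61 + $10.71 + $0.37 + $4.85 + $0.57 + $2.94 + $0.53 + $2.63 + $0.78 = $30.63

$30.63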